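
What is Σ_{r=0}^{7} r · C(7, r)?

Differentiating (1+x)^7 and setting x=1: Σ r·C(7,r) = 7·2^6 = 448.

448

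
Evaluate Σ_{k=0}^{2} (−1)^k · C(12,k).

The partial alternating sum Σ_{k=0}^{2} (−1)^k C(12,k) = (−1)^2 C(11,2) = 55.

55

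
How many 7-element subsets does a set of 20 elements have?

77520

C(20,7) = (20·19·18·17·16·15·14) / 7! = 390700800 / 5040 = 77520.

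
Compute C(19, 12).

C(19,12) = C(19,7) by symmetry.
C(19,7) = (19·18·17·16·15·14·13) / 7! = 253955520 / 5040 = 50388.

50388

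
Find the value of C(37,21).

12875774670

C(37,21) = C(37,16) by symmetry.
C(37,16) = (37·36·35·34·33·32·31·30·29·28·27·26·25·24·23·22) / 16! = 269397128065642536960000 / 20922789888000 = 12875774670.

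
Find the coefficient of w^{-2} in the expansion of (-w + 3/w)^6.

General term: C(6,j)·(-w)^j·(3/w)^(6-j), with w-exponent 1j − 1(6−j) = 2j − 6.
Set 2j − 6 = -2: j = 2.
C(6,2) = 15; (-1)^2 = 1; 3^4 = 81.
Coefficient = 15 · 1 · 81 = 1215.

1215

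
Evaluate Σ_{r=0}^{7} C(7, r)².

Σ C(7,r)² is the coefficient of x^7 in (1+x)^7(1+x)^7 = (1+x)^14, i.e. C(14,7) = 3432.

3432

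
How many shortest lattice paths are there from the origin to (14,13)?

20058300

Each path is a sequence of 27 steps with 14 rights: C(27,14) = 20058300.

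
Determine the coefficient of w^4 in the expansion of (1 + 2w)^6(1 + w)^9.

4974

Coefficient of w^4 = Σ_{j} C(6,j)·2^j·C(9,4-j)·1^(4-j) for j from 0 to 4.
= 126 + 1008 + 2160 + 1440 + 240 = 4974.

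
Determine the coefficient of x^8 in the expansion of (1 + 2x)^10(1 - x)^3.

Coefficient of x^8 = Σ_{j} C(10,j)·2^j·C(3,8-j)·(-1)^(8-j) for j from 5 to 8.
= (-8064) + 40320 + (-46080) + 11520 = -2304.

-2304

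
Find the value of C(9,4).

126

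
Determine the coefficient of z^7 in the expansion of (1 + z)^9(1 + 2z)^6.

56412

Coefficient of z^7 = Σ_{j} C(9,j)·1^j·C(6,7-j)·2^(7-j) for j from 1 to 7.
= 576 + 6912 + 20160 + 20160 + 7560 + 1008 + 36 = 56412.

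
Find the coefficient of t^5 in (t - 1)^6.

-6

The general term is C(6,j)·(t)^j·(-1)^(6-j); the t^5 term has j = 5.
C(6,5) = 6.
Coefficient = C(6,5) · (-1)^1 = 6 · (-1) = -6.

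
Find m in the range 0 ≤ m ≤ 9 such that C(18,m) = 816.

C(18,m) increases on 0 ≤ m ≤ 9. C(18,2) = 153 and C(18,3) = 816, so m = 3.

3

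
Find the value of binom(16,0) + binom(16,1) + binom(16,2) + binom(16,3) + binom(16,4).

2517

1 + 16 + 120 + 560 + 1820 = 2517.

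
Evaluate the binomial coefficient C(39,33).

3262623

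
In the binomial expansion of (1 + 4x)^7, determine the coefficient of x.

The general term is C(7,j)·(1)^j·(4x)^(7-j); the x^1 term has j = 6.
C(7,6) = 7.
Coefficient = C(7,6) · 4^1 = 7 · 4 = 28.

28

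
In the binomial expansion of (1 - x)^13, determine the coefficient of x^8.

The general term is C(13,j)·(1)^j·(-x)^(13-j); the x^8 term has j = 5.
C(13,5) = 1287.
Coefficient = C(13,5) = 1287.

1287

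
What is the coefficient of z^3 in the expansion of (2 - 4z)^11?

-2703360

The general term is C(11,j)·(2)^j·(-4z)^(11-j); the z^3 term has j = 8.
C(11,8) = 165.
Coefficient = C(11,8) · 2^8 · (-4)^3 = 165 · 256 · (-64) = -2703360.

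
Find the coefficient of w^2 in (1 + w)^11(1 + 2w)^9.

Coefficient of w^2 = Σ_{j} C(11,j)·1^j·C(9,2-j)·2^(2-j) for j from 0 to 2.
= 144 + 198 + 55 = 397.

397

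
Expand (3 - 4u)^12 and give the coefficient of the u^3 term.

-277136640

The general term is C(12,j)·(3)^j·(-4u)^(12-j); the u^3 term has j = 9.
C(12,9) = 220.
Coefficient = C(12,9) · 3^9 · (-4)^3 = 220 · 19683 · (-64) = -277136640.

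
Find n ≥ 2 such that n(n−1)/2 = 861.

42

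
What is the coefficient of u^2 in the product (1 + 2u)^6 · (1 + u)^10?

Coefficient of u^2 = Σ_{j} C(6,j)·2^j·C(10,2-j)·1^(2-j) for j from 0 to 2.
= 45 + 120 + 60 = 225.

225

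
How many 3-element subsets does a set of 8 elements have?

56

C(8,3) = (8·7·6) / 3! = 336 / 6 = 56.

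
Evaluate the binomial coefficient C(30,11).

54627300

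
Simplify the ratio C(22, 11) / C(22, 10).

12/11

C(n,k+1)/C(n,k) = (n−k)/(k+1) = (22−10)/(10+1) = 12/11.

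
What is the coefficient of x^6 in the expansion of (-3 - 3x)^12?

491051484

The general term is C(12,j)·(-3)^j·(-3x)^(12-j); the x^6 term has j = 6.
C(12,6) = 924.
Coefficient = C(12,6) · (-3)^6 · (-3)^6 = 924 · 729 · 729 = 491051484.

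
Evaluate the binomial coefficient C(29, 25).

C(29,25) = C(29,4) by symmetry.
C(29,4) = (29·28·27·26) / 4! = 570024 / 24 = 23751.

23751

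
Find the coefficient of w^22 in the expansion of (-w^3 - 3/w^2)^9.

-27

General term: C(9,j)·(-w^3)^j·(-3/w^2)^(9-j), with w-exponent 3j − 2(9−j) = 5j − 18.
Set 5j − 18 = 22: j = 8.
C(9,8) = 9; (-1)^8 = 1; (-3)^1 = -3.
Coefficient = 9 · 1 · (-3) = -27.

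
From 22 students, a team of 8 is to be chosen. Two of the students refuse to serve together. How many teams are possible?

281010

All 8-subsets: C(22,8) = 319770. Those containing both fixed elements: C(20,6) = 38760.
319770 − 38760 = 281010.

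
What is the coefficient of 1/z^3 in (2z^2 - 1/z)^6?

General term: C(6,j)·(2z^2)^j·(-1/z)^(6-j), with z-exponent 2j − 1(6−j) = 3j − 6.
Set 3j − 6 = -3: j = 1.
C(6,1) = 6; 2^1 = 2; (-1)^5 = -1.
Coefficient = 6 · 2 · (-1) = -12.

-12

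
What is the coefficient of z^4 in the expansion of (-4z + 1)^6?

3840

The general term is C(6,j)·(-4z)^j·(1)^(6-j); the z^4 term has j = 4.
C(6,4) = 15.
Coefficient = C(6,4) · (-4)^4 = 15 · 256 = 3840.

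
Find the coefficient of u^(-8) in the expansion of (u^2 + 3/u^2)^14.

39405366

General term: C(14,j)·(u^2)^j·(3/u^2)^(14-j), with u-exponent 2j − 2(14−j) = 4j − 28.
Set 4j − 28 = -8: j = 5.
C(14,5) = 2002; 1^5 = 1; 3^9 = 19683.
Coefficient = 2002 · 1 · 19683 = 39405366.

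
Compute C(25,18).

480700

C(25,18) = C(25,7) by symmetry.
C(25,7) = (25·24·23·22·21·20·19) / 7! = 2422728000 / 5040 = 480700.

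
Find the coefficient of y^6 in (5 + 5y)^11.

The general term is C(11,j)·(5)^j·(5y)^(11-j); the y^6 term has j = 5.
C(11,5) = 462.
Coefficient = C(11,5) · 5^5 · 5^6 = 462 · 3125 · 15625 = 22558593750.

22558593750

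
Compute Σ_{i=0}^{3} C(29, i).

4090

1 + 29 + 406 + 3654 = 4090.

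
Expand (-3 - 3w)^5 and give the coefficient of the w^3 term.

-2430

The general term is C(5,j)·(-3)^j·(-3w)^(5-j); the w^3 term has j = 2.
C(5,2) = 10.
Coefficient = C(5,2) · (-3)^2 · (-3)^3 = 10 · 9 · (-27) = -2430.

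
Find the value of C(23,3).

1771

C(23,3) = (23·22·21) / 3! = 10626 / 6 = 1771.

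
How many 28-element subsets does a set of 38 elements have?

C(38,28) = C(38,10) by symmetry.
C(38,10) = (38·37·36·35·34·33·32·31·30·29) / 10! = 1715456253772800 / 3628800 = 472733756.

472733756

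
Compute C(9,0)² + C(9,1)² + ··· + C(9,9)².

48620

By Vandermonde's identity, Σ C(9,j)² = C(18,9) = 48620.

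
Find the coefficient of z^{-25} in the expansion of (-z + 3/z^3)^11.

1082565

General term: C(11,j)·(-z)^j·(3/z^3)^(11-j), with z-exponent 1j − 3(11−j) = 4j − 33.
Set 4j − 33 = -25: j = 2.
C(11,2) = 55; (-1)^2 = 1; 3^9 = 19683.
Coefficient = 55 · 1 · 19683 = 1082565.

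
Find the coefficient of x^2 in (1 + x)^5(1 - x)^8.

Coefficient of x^2 = Σ_{j} C(5,j)·1^j·C(8,2-j)·(-1)^(2-j) for j from 0 to 2.
= 28 + (-40) + 10 = -2.

-2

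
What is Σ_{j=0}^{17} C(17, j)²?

2333606220

Σ C(17,j)² is the coefficient of x^17 in (1+x)^17(1+x)^17 = (1+x)^34, i.e. C(34,17) = 2333606220.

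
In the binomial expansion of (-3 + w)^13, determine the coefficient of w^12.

The general term is C(13,j)·(-3)^j·(w)^(13-j); the w^12 term has j = 1.
C(13,1) = 13.
Coefficient = C(13,1) · (-3)^1 = 13 · (-3) = -39.

-39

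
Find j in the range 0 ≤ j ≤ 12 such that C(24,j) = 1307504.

C(24,j) increases on 0 ≤ j ≤ 12. C(24,8) = 735471 and C(24,9) = 1307504, so j = 9.

9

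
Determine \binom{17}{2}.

C(17,2) = (17·16) / 2! = 272 / 2 = 136.

136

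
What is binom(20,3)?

1140

C(20,3) = (20·19·18) / 3! = 6840 / 6 = 1140.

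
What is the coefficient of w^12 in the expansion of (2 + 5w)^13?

The general term is C(13,j)·(2)^j·(5w)^(13-j); the w^12 term has j = 1.
C(13,1) = 13.
Coefficient = C(13,1) · 2^1 · 5^12 = 13 · 2 · 244140625 = 6347656250.

6347656250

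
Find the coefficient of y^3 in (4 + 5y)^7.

1120000

The general term is C(7,j)·(4)^j·(5y)^(7-j); the y^3 term has j = 4.
C(7,4) = 35.
Coefficient = C(7,4) · 4^4 · 5^3 = 35 · 256 · 125 = 1120000.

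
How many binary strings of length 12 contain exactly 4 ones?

495

Choose the 4 positions: C(12,4) = 495.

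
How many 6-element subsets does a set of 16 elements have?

8008

C(16,6) = (16·15·14·13·12·11) / 6! = 5765760 / 720 = 8008.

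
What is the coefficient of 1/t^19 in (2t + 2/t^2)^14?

5963776

General term: C(14,j)·(2t)^j·(2/t^2)^(14-j), with t-exponent 1j − 2(14−j) = 3j − 28.
Set 3j − 28 = -19: j = 3.
C(14,3) = 364; 2^3 = 8; 2^11 = 2048.
Coefficient = 364 · 8 · 2048 = 5963776.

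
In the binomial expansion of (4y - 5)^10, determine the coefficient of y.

-78125000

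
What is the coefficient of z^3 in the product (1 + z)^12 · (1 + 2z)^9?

3808

Coefficient of z^3 = Σ_{j} C(12,j)·1^j·C(9,3-j)·2^(3-j) for j from 0 to 3.
= 672 + 1728 + 1188 + 220 = 3808.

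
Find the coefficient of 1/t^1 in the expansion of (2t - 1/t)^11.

14784

General term: C(11,j)·(2t)^j·(-1/t)^(11-j), with t-exponent 1j − 1(11−j) = 2j − 11.
Set 2j − 11 = -1: j = 5.
C(11,5) = 462; 2^5 = 32; (-1)^6 = 1.
Coefficient = 462 · 32 · 1 = 14784.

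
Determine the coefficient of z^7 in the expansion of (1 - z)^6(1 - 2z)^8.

Coefficient of z^7 = Σ_{j} C(6,j)·(-1)^j·C(8,7-j)·(-2)^(7-j) for j from 0 to 6.
= (-1024) + (-10752) + (-26880) + (-22400) + (-6720) + (-672) + (-16) = -68464.

-68464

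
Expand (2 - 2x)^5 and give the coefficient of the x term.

-160

The general term is C(5,j)·(2)^j·(-2x)^(5-j); the x^1 term has j = 4.
C(5,4) = 5.
Coefficient = C(5,4) · 2^4 · (-2)^1 = 5 · 16 · (-2) = -160.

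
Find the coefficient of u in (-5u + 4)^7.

-143360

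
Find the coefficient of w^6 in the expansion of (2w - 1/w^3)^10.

-5120

General term: C(10,j)·(2w)^j·(-1/w^3)^(10-j), with w-exponent 1j − 3(10−j) = 4j − 30.
Set 4j − 30 = 6: j = 9.
C(10,9) = 10; 2^9 = 512; (-1)^1 = -1.
Coefficient = 10 · 512 · (-1) = -5120.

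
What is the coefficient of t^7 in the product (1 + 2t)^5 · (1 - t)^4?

-48

Coefficient of t^7 = Σ_{j} C(5,j)·2^j·C(4,7-j)·(-1)^(7-j) for j from 3 to 5.
= 80 + (-320) + 192 = -48.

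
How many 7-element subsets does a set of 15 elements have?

C(15,7) = (15·14·13·12·11·10·9) / 7! = 32432400 / 5040 = 6435.

6435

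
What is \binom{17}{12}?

C(17,12) = C(17,5) by symmetry.
C(17,5) = (17·16·15·14·13) / 5! = 742560 / 120 = 6188.

6188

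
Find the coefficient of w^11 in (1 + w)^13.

78

The general term is C(13,j)·(1)^j·(w)^(13-j); the w^11 term has j = 2.
C(13,2) = 78.
Coefficient = C(13,2) = 78.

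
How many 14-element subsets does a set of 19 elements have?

11628

C(19,14) = C(19,5) by symmetry.
C(19,5) = (19·18·17·16·15) / 5! = 1395360 / 120 = 11628.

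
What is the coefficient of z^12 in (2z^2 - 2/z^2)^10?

General term: C(10,j)·(2z^2)^j·(-2/z^2)^(10-j), with z-exponent 2j − 2(10−j) = 4j − 20.
Set 4j − 20 = 12: j = 8.
C(10,8) = 45; 2^8 = 256; (-2)^2 = 4.
Coefficient = 45 · 256 · 4 = 46080.

46080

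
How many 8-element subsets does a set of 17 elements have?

C(17,8) = (17·16·15·14·13·12·11·10) / 8! = 980179200 / 40320 = 24310.

24310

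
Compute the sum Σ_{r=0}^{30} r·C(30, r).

16106127360

Differentiating (1+x)^30 and setting x=1: Σ r·C(30,r) = 30·2^29 = 16106127360.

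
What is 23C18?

33649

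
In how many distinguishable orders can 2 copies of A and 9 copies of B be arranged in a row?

55

Choose positions for the A's: C(11,2) = 55.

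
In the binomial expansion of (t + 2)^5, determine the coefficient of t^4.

The general term is C(5,j)·(t)^j·(2)^(5-j); the t^4 term has j = 4.
C(5,4) = 5.
Coefficient = C(5,4) · 2^1 = 5 · 2 = 10.

10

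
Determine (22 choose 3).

C(22,3) = (22·21·20) / 3! = 9240 / 6 = 1540.

1540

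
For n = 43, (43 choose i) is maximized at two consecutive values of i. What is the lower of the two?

21

For odd n = 43, C(43,i) peaks at i = (n−1)/2 and (n+1)/2; the lower is 21.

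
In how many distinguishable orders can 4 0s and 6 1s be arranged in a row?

210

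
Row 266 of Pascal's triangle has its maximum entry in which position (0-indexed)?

133

C(266,m) is maximized at m = 266/2 = 133.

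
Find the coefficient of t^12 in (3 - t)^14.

819

The general term is C(14,j)·(3)^j·(-t)^(14-j); the t^12 term has j = 2.
C(14,2) = 91.
Coefficient = C(14,2) · 3^2 = 91 · 9 = 819.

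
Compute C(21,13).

C(21,13) = C(21,8) by symmetry.
C(21,8) = (21·20·19·18·17·16·15·14) / 8! = 8204716800 / 40320 = 203490.

203490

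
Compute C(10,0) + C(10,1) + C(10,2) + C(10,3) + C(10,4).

386

1 + 10 + 45 + 120 + 210 = 386.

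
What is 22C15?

C(22,15) = C(22,7) by symmetry.
C(22,7) = (22·21·20·19·18·17·16) / 7! = 859541760 / 5040 = 170544.

170544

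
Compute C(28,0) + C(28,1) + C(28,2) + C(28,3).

3683

1 + 28 + 378 + 3276 = 3683.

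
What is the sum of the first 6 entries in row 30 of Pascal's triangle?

1 + 30 + 435 + 4060 + 27405 + 142506 = 174437.

174437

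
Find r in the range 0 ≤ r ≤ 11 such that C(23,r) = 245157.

C(23,r) increases on 0 ≤ r ≤ 11. C(23,6) = 100947 and C(23,7) = 245157, so r = 7.

7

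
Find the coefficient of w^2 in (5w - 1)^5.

The general term is C(5,j)·(5w)^j·(-1)^(5-j); the w^2 term has j = 2.
C(5,2) = 10.
Coefficient = C(5,2) · 5^2 · (-1)^3 = 10 · 25 · (-1) = -250.

-250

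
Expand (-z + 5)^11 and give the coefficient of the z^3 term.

-64453125

The general term is C(11,j)·(-z)^j·(5)^(11-j); the z^3 term has j = 3.
C(11,3) = 165.
Coefficient = C(11,3) · (-1)^3 · 5^8 = 165 · (-1) · 390625 = -64453125.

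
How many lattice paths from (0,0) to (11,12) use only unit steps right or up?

Each path is a sequence of 23 steps with 11 rights: C(23,11) = 1352078.

1352078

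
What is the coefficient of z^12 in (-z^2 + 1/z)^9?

General term: C(9,j)·(-z^2)^j·(1/z)^(9-j), with z-exponent 2j − 1(9−j) = 3j − 9.
Set 3j − 9 = 12: j = 7.
C(9,7) = 36; (-1)^7 = -1; 1^2 = 1.
Coefficient = 36 · (-1) · 1 = -36.

-36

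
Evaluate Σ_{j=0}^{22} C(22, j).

4194304

The entries of row 22 sum to 2^22 = 4194304.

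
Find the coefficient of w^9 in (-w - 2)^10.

20

The general term is C(10,j)·(-w)^j·(-2)^(10-j); the w^9 term has j = 9.
C(10,9) = 10.
Coefficient = C(10,9) · (-1)^9 · (-2)^1 = 10 · (-1) · (-2) = 20.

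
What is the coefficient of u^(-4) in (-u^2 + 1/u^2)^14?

General term: C(14,j)·(-u^2)^j·(1/u^2)^(14-j), with u-exponent 2j − 2(14−j) = 4j − 28.
Set 4j − 28 = -4: j = 6.
C(14,6) = 3003; (-1)^6 = 1; 1^8 = 1.
Coefficient = 3003 · 1 · 1 = 3003.

3003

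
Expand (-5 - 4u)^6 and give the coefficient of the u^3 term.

160000

The general term is C(6,j)·(-5)^j·(-4u)^(6-j); the u^3 term has j = 3.
C(6,3) = 20.
Coefficient = C(6,3) · (-5)^3 · (-4)^3 = 20 · (-125) · (-64) = 160000.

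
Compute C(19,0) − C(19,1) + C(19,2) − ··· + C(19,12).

18564

The partial alternating sum Σ_{k=0}^{12} (−1)^k C(19,k) = (−1)^12 C(18,12) = 18564.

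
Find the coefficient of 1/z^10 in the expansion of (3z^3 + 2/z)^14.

344064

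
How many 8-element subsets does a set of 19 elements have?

C(19,8) = (19·18·17·16·15·14·13·12) / 8! = 3047466240 / 40320 = 75582.

75582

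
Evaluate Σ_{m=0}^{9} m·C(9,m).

Since m·C(9,m) = 9·C(8,m−1), the sum is 9·2^8 = 9·256 = 2304.

2304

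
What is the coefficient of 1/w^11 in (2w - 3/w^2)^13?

270208224

General term: C(13,j)·(2w)^j·(-3/w^2)^(13-j), with w-exponent 1j − 2(13−j) = 3j − 26.
Set 3j − 26 = -11: j = 5.
C(13,5) = 1287; 2^5 = 32; (-3)^8 = 6561.
Coefficient = 1287 · 32 · 6561 = 270208224.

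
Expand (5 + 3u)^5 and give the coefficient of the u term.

The general term is C(5,j)·(5)^j·(3u)^(5-j); the u^1 term has j = 4.
C(5,4) = 5.
Coefficient = C(5,4) · 5^4 · 3^1 = 5 · 625 · 3 = 9375.

9375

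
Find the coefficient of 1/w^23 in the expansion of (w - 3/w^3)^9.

59049

General term: C(9,j)·(w)^j·(-3/w^3)^(9-j), with w-exponent 1j − 3(9−j) = 4j − 27.
Set 4j − 27 = -23: j = 1.
C(9,1) = 9; 1^1 = 1; (-3)^8 = 6561.
Coefficient = 9 · 1 · 6561 = 59049.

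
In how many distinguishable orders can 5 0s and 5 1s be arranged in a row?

252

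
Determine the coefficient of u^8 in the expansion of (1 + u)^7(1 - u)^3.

Coefficient of u^8 = Σ_{j} C(7,j)·1^j·C(3,8-j)·(-1)^(8-j) for j from 5 to 7.
= (-21) + 21 + (-3) = -3.

-3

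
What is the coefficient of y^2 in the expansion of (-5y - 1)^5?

The general term is C(5,j)·(-5y)^j·(-1)^(5-j); the y^2 term has j = 2.
C(5,2) = 10.
Coefficient = C(5,2) · (-5)^2 · (-1)^3 = 10 · 25 · (-1) = -250.

-250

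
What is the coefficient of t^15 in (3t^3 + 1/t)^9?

General term: C(9,j)·(3t^3)^j·(1/t)^(9-j), with t-exponent 3j − 1(9−j) = 4j − 9.
Set 4j − 9 = 15: j = 6.
C(9,6) = 84; 3^6 = 729; 1^3 = 1.
Coefficient = 84 · 729 · 1 = 61236.

61236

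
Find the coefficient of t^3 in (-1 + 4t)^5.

The general term is C(5,j)·(-1)^j·(4t)^(5-j); the t^3 term has j = 2.
C(5,2) = 10.
Coefficient = C(5,2) · 4^3 = 10 · 64 = 640.

640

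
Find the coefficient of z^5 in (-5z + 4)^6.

The general term is C(6,j)·(-5z)^j·(4)^(6-j); the z^5 term has j = 5.
C(6,5) = 6.
Coefficient = C(6,5) · (-5)^5 · 4^1 = 6 · (-3125) · 4 = -75000.

-75000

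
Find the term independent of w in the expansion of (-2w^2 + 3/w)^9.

-489888

General term: C(9,j)·(-2w^2)^j·(3/w)^(9-j), with w-exponent 2j − 1(9−j) = 3j − 9.
Set 3j − 9 = 0: j = 3.
C(9,3) = 84; (-2)^3 = -8; 3^6 = 729.
Coefficient = 84 · (-8) · 729 = -489888.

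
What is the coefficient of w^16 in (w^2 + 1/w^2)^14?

364

General term: C(14,j)·(w^2)^j·(1/w^2)^(14-j), with w-exponent 2j − 2(14−j) = 4j − 28.
Set 4j − 28 = 16: j = 11.
C(14,11) = 364; 1^11 = 1; 1^3 = 1.
Coefficient = 364 · 1 · 1 = 364.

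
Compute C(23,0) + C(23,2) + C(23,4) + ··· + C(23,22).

4194304

Even-k terms of row 23 sum to 2^22 = 4194304.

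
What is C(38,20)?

33578000610

C(38,20) = C(38,18) by symmetry.
C(38,18) = (38·37·36·35·34·33·32·31·30·29·28·27·26·25·24·23·22·21) / 18! = 214978908196382744494080000 / 6402373705728000 = 33578000610.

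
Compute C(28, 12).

C(28,12) = (28·27·26·25·24·23·22·21·20·19·18·17) / 12! = 14572069319808000 / 479001600 = 30421755.

30421755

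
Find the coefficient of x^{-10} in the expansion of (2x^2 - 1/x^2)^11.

General term: C(11,j)·(2x^2)^j·(-1/x^2)^(11-j), with x-exponent 2j − 2(11−j) = 4j − 22.
Set 4j − 22 = -10: j = 3.
C(11,3) = 165; 2^3 = 8; (-1)^8 = 1.
Coefficient = 165 · 8 · 1 = 1320.

1320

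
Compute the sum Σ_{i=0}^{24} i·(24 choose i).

201326592

Since i·C(24,i) = 24·C(23,i−1), the sum is 24·2^23 = 24·8388608 = 201326592.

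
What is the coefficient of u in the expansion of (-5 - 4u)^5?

-12500

The general term is C(5,j)·(-5)^j·(-4u)^(5-j); the u^1 term has j = 4.
C(5,4) = 5.
Coefficient = C(5,4) · (-5)^4 · (-4)^1 = 5 · 625 · (-4) = -12500.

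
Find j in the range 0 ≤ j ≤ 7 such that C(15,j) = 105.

2

C(15,j) increases on 0 ≤ j ≤ 7. C(15,1) = 15 and C(15,2) = 105, so j = 2.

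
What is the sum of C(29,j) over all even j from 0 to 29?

268435456

Half of (1+1)^29 + (1−1)^29 gives the even-index sum: 2^28 = 268435456.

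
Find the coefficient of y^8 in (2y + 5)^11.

5280000

The general term is C(11,j)·(2y)^j·(5)^(11-j); the y^8 term has j = 8.
C(11,8) = 165.
Coefficient = C(11,8) · 2^8 · 5^3 = 165 · 256 · 125 = 5280000.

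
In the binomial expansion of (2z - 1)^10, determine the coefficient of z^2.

180

The general term is C(10,j)·(2z)^j·(-1)^(10-j); the z^2 term has j = 2.
C(10,2) = 45.
Coefficient = C(10,2) · 2^2 = 45 · 4 = 180.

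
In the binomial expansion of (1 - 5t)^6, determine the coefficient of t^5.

The general term is C(6,j)·(1)^j·(-5t)^(6-j); the t^5 term has j = 1.
C(6,1) = 6.
Coefficient = C(6,1) · (-5)^5 = 6 · (-3125) = -18750.

-18750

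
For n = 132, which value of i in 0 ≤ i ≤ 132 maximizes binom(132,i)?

C(132,i) is maximized at i = 132/2 = 66.

66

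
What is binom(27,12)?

C(27,12) = (27·26·25·24·23·22·21·20·19·18·17·16) / 12! = 8326896754176000 / 479001600 = 17383860.

17383860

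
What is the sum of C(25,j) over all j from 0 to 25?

33554432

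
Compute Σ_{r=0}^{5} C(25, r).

1 + 25 + 300 + 2300 + 12650 + 53130 = 68406.

68406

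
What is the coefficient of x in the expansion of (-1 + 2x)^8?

The general term is C(8,j)·(-1)^j·(2x)^(8-j); the x^1 term has j = 7.
C(8,7) = 8.
Coefficient = C(8,7) · (-1)^7 · 2^1 = 8 · (-1) · 2 = -16.

-16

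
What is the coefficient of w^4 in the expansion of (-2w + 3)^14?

945728784

The general term is C(14,j)·(-2w)^j·(3)^(14-j); the w^4 term has j = 4.
C(14,4) = 1001.
Coefficient = C(14,4) · (-2)^4 · 3^10 = 1001 · 16 · 59049 = 945728784.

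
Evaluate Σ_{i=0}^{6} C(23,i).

145499

1 + 23 + 253 + 1771 + 8855 + 33649 + 100947 = 145499.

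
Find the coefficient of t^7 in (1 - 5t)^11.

-25781250

The general term is C(11,j)·(1)^j·(-5t)^(11-j); the t^7 term has j = 4.
C(11,4) = 330.
Coefficient = C(11,4) · (-5)^7 = 330 · (-78125) = -25781250.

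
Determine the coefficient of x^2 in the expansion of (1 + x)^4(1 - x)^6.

Coefficient of x^2 = Σ_{j} C(4,j)·1^j·C(6,2-j)·(-1)^(2-j) for j from 0 to 2.
= 15 + (-24) + 6 = -3.

-3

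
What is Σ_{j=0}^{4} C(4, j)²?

70

By Vandermonde's identity, Σ C(4,j)² = C(8,4) = 70.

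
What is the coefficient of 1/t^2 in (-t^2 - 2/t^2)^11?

General term: C(11,j)·(-t^2)^j·(-2/t^2)^(11-j), with t-exponent 2j − 2(11−j) = 4j − 22.
Set 4j − 22 = -2: j = 5.
C(11,5) = 462; (-1)^5 = -1; (-2)^6 = 64.
Coefficient = 462 · (-1) · 64 = -29568.

-29568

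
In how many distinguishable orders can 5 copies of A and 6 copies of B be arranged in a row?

462

Choose positions for the A's: C(11,5) = 462.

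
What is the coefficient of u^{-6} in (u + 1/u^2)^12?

General term: C(12,j)·(u)^j·(1/u^2)^(12-j), with u-exponent 1j − 2(12−j) = 3j − 24.
Set 3j − 24 = -6: j = 6.
C(12,6) = 924; 1^6 = 1; 1^6 = 1.
Coefficient = 924 · 1 · 1 = 924.

924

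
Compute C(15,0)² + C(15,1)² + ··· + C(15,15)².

155117520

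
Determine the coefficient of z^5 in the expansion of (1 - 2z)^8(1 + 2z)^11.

Coefficient of z^5 = Σ_{j} C(8,j)·(-2)^j·C(11,5-j)·2^(5-j) for j from 0 to 5.
= 14784 + (-84480) + 147840 + (-98560) + 24640 + (-1792) = 2432.

2432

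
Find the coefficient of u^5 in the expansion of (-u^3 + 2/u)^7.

-560

General term: C(7,j)·(-u^3)^j·(2/u)^(7-j), with u-exponent 3j − 1(7−j) = 4j − 7.
Set 4j − 7 = 5: j = 3.
C(7,3) = 35; (-1)^3 = -1; 2^4 = 16.
Coefficient = 35 · (-1) · 16 = -560.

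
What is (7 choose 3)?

C(7,3) = (7·6·5) / 3! = 210 / 6 = 35.

35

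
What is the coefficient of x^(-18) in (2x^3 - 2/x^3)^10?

46080

General term: C(10,j)·(2x^3)^j·(-2/x^3)^(10-j), with x-exponent 3j − 3(10−j) = 6j − 30.
Set 6j − 30 = -18: j = 2.
C(10,2) = 45; 2^2 = 4; (-2)^8 = 256.
Coefficient = 45 · 4 · 256 = 46080.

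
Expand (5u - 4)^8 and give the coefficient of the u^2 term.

The general term is C(8,j)·(5u)^j·(-4)^(8-j); the u^2 term has j = 2.
C(8,2) = 28.
Coefficient = C(8,2) · 5^2 · (-4)^6 = 28 · 25 · 4096 = 2867200.

2867200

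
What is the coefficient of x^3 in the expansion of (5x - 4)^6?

-160000

The general term is C(6,j)·(5x)^j·(-4)^(6-j); the x^3 term has j = 3.
C(6,3) = 20.
Coefficient = C(6,3) · 5^3 · (-4)^3 = 20 · 125 · (-64) = -160000.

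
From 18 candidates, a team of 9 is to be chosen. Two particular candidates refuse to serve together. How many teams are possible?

All 9-subsets: C(18,9) = 48620. Those containing both fixed elements: C(16,7) = 11440.
48620 − 11440 = 37180.

37180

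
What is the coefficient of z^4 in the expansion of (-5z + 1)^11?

206250

The general term is C(11,j)·(-5z)^j·(1)^(11-j); the z^4 term has j = 4.
C(11,4) = 330.
Coefficient = C(11,4) · (-5)^4 = 330 · 625 = 206250.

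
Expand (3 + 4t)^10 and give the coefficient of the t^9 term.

The general term is C(10,j)·(3)^j·(4t)^(10-j); the t^9 term has j = 1.
C(10,1) = 10.
Coefficient = C(10,1) · 3^1 · 4^9 = 10 · 3 · 262144 = 7864320.

7864320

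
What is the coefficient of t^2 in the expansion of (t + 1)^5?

10

The general term is C(5,j)·(t)^j·(1)^(5-j); the t^2 term has j = 2.
C(5,2) = 10.
Coefficient = C(5,2) = 10.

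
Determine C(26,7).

C(26,7) = (26·25·24·23·22·21·20) / 7! = 3315312000 / 5040 = 657800.

657800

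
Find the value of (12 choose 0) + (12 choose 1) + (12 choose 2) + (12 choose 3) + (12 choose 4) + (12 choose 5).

1586

1 + 12 + 66 + 220 + 495 + 792 = 1586.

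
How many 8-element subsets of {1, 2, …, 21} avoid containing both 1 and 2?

176358

All 8-subsets: C(21,8) = 203490. Those containing both fixed elements: C(19,6) = 27132.
203490 − 27132 = 176358.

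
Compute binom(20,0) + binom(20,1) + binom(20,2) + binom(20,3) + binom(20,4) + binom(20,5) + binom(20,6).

1 + 20 + 190 + 1140 + 4845 + 15504 + 38760 = 60460.

60460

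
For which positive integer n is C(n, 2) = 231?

n(n−1)/2 = 231 ⇒ n(n−1) = 462. Since 22·21 = 462, n = 22.

22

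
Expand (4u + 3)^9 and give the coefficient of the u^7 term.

5308416

The general term is C(9,j)·(4u)^j·(3)^(9-j); the u^7 term has j = 7.
C(9,7) = 36.
Coefficient = C(9,7) · 4^7 · 3^2 = 36 · 16384 · 9 = 5308416.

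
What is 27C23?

C(27,23) = C(27,4) by symmetry.
C(27,4) = (27·26·25·24) / 4! = 421200 / 24 = 17550.

17550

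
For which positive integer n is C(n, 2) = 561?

n(n−1)/2 = 561 ⇒ n(n−1) = 1122. Since 34·33 = 1122, n = 34.

34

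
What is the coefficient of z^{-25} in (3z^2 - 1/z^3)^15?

-110565

General term: C(15,j)·(3z^2)^j·(-1/z^3)^(15-j), with z-exponent 2j − 3(15−j) = 5j − 45.
Set 5j − 45 = -25: j = 4.
C(15,4) = 1365; 3^4 = 81; (-1)^11 = -1.
Coefficient = 1365 · 81 · (-1) = -110565.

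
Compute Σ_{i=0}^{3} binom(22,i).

1794

1 + 22 + 231 + 1540 = 1794.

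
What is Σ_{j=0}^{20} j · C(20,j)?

10485760

Differentiating (1+x)^20 and setting x=1: Σ j·C(20,j) = 20·2^19 = 10485760.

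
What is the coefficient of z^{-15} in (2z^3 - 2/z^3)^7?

896

General term: C(7,j)·(2z^3)^j·(-2/z^3)^(7-j), with z-exponent 3j − 3(7−j) = 6j − 21.
Set 6j − 21 = -15: j = 1.
C(7,1) = 7; 2^1 = 2; (-2)^6 = 64.
Coefficient = 7 · 2 · 64 = 896.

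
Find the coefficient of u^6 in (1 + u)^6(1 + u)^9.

5005

(1 + u)^6(1 + u)^9 = (1 + u)^15, so the coefficient of u^6 is C(15,6)·1^6 = 5005·1 = 5005.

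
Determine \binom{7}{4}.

35

C(7,4) = C(7,3) by symmetry.
C(7,3) = (7·6·5) / 3! = 210 / 6 = 35.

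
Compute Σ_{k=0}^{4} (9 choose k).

256

1 + 9 + 36 + 84 + 126 = 256.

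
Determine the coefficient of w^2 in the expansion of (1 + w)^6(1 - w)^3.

Coefficient of w^2 = Σ_{j} C(6,j)·1^j·C(3,2-j)·(-1)^(2-j) for j from 0 to 2.
= 3 + (-18) + 15 = 0.

0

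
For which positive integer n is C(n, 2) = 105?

15

n(n−1)/2 = 105 ⇒ n(n−1) = 210. Since 15·14 = 210, n = 15.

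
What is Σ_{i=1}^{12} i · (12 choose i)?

Differentiating (1+x)^12 and setting x=1: Σ i·C(12,i) = 12·2^11 = 24576.

24576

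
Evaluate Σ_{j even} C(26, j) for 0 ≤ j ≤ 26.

33554432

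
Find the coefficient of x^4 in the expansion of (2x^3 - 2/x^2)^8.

General term: C(8,j)·(2x^3)^j·(-2/x^2)^(8-j), with x-exponent 3j − 2(8−j) = 5j − 16.
Set 5j − 16 = 4: j = 4.
C(8,4) = 70; 2^4 = 16; (-2)^4 = 16.
Coefficient = 70 · 16 · 16 = 17920.

17920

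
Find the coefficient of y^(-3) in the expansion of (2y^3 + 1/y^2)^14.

64064

General term: C(14,j)·(2y^3)^j·(1/y^2)^(14-j), with y-exponent 3j − 2(14−j) = 5j − 28.
Set 5j − 28 = -3: j = 5.
C(14,5) = 2002; 2^5 = 32; 1^9 = 1.
Coefficient = 2002 · 32 · 1 = 64064.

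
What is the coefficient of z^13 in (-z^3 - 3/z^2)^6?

General term: C(6,j)·(-z^3)^j·(-3/z^2)^(6-j), with z-exponent 3j − 2(6−j) = 5j − 12.
Set 5j − 12 = 13: j = 5.
C(6,5) = 6; (-1)^5 = -1; (-3)^1 = -3.
Coefficient = 6 · (-1) · (-3) = 18.

18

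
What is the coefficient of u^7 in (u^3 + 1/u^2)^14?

3432

General term: C(14,j)·(u^3)^j·(1/u^2)^(14-j), with u-exponent 3j − 2(14−j) = 5j − 28.
Set 5j − 28 = 7: j = 7.
C(14,7) = 3432; 1^7 = 1; 1^7 = 1.
Coefficient = 3432 · 1 · 1 = 3432.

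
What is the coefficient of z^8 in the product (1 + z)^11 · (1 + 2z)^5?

90585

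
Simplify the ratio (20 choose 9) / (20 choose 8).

C(n,k+1)/C(n,k) = (n−k)/(k+1) = (20−8)/(8+1) = 12/9 = 4/3.

4/3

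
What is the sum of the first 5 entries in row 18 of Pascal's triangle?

4048

1 + 18 + 153 + 816 + 3060 = 4048.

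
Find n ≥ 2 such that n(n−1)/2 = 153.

n(n−1)/2 = 153 ⇒ n(n−1) = 306. Since 18·17 = 306, n = 18.

18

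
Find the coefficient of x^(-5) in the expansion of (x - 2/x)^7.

448

General term: C(7,j)·(x)^j·(-2/x)^(7-j), with x-exponent 1j − 1(7−j) = 2j − 7.
Set 2j − 7 = -5: j = 1.
C(7,1) = 7; 1^1 = 1; (-2)^6 = 64.
Coefficient = 7 · 1 · 64 = 448.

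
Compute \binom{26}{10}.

5311735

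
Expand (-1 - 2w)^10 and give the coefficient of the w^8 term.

11520

The general term is C(10,j)·(-1)^j·(-2w)^(10-j); the w^8 term has j = 2.
C(10,2) = 45.
Coefficient = C(10,2) · (-2)^8 = 45 · 256 = 11520.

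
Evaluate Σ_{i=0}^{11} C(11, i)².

By Vandermonde's identity, Σ C(11,i)² = C(22,11) = 705432.

705432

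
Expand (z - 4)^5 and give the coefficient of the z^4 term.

-20

The general term is C(5,j)·(z)^j·(-4)^(5-j); the z^4 term has j = 4.
C(5,4) = 5.
Coefficient = C(5,4) · (-4)^1 = 5 · (-4) = -20.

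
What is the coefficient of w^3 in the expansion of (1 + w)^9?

The general term is C(9,j)·(1)^j·(w)^(9-j); the w^3 term has j = 6.
C(9,6) = 84.
Coefficient = C(9,6) = 84.

84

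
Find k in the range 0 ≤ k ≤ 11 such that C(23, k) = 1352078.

C(23,k) increases on 0 ≤ k ≤ 11. C(23,10) = 1144066 and C(23,11) = 1352078, so k = 11.

11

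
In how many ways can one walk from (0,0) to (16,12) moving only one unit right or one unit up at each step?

30421755

Each path is a sequence of 28 steps with 16 rights: C(28,16) = 30421755.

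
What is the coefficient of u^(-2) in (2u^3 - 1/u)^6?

-12

General term: C(6,j)·(2u^3)^j·(-1/u)^(6-j), with u-exponent 3j − 1(6−j) = 4j − 6.
Set 4j − 6 = -2: j = 1.
C(6,1) = 6; 2^1 = 2; (-1)^5 = -1.
Coefficient = 6 · 2 · (-1) = -12.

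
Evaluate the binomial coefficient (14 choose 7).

C(14,7) = (14·13·12·11·10·9·8) / 7! = 17297280 / 5040 = 3432.

3432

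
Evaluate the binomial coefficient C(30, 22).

C(30,22) = C(30,8) by symmetry.
C(30,8) = (30·29·28·27·26·25·24·23) / 8! = 235989936000 / 40320 = 5852925.

5852925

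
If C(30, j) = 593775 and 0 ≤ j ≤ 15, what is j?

6

C(30,j) increases on 0 ≤ j ≤ 15. C(30,5) = 142506 and C(30,6) = 593775, so j = 6.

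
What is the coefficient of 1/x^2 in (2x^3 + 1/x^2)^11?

5280

General term: C(11,j)·(2x^3)^j·(1/x^2)^(11-j), with x-exponent 3j − 2(11−j) = 5j − 22.
Set 5j − 22 = -2: j = 4.
C(11,4) = 330; 2^4 = 16; 1^7 = 1.
Coefficient = 330 · 16 · 1 = 5280.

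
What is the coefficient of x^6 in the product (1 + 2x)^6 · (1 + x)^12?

93536

Coefficient of x^6 = Σ_{j} C(6,j)·2^j·C(12,6-j)·1^(6-j) for j from 0 to 6.
= 924 + 9504 + 29700 + 35200 + 15840 + 2304 + 64 = 93536.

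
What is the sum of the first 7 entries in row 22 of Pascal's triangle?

110056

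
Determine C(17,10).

C(17,10) = C(17,7) by symmetry.
C(17,7) = (17·16·15·14·13·12·11) / 7! = 98017920 / 5040 = 19448.

19448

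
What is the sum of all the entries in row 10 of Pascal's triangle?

1024

The entries of row 10 sum to 2^10 = 1024.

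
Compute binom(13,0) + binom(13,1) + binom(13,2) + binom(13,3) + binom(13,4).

1093

1 + 13 + 78 + 286 + 715 = 1093.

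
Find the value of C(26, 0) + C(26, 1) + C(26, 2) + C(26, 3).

1 + 26 + 325 + 2600 = 2952.

2952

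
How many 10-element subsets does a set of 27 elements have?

C(27,10) = (27·26·25·24·23·22·21·20·19·18) / 10! = 30613591008000 / 3628800 = 8436285.

8436285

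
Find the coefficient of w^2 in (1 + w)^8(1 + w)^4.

Coefficient of w^2 = Σ_{j} C(8,j)·C(4,2-j) for j from 0 to 2.
= 6 + 32 + 28 = 66.

66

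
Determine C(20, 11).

167960

C(20,11) = C(20,9) by symmetry.
C(20,9) = (20·19·18·17·16·15·14·13·12) / 9! = 60949324800 / 362880 = 167960.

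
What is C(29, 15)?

C(29,15) = C(29,14) by symmetry.
C(29,14) = (29·28·27·26·25·24·23·22·21·20·19·18·17·16) / 14! = 6761440164390912000 / 87178291200 = 77558760.

77558760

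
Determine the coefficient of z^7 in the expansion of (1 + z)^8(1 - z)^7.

-35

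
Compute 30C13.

119759850

C(30,13) = (30·29·28·27·26·25·24·23·22·21·20·19·18) / 13! = 745747076954880000 / 6227020800 = 119759850.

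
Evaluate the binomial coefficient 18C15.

816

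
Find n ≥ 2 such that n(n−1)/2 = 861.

42

n(n−1)/2 = 861 ⇒ n(n−1) = 1722. Since 42·41 = 1722, n = 42.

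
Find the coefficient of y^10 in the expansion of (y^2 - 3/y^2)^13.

57915

General term: C(13,j)·(y^2)^j·(-3/y^2)^(13-j), with y-exponent 2j − 2(13−j) = 4j − 26.
Set 4j − 26 = 10: j = 9.
C(13,9) = 715; 1^9 = 1; (-3)^4 = 81.
Coefficient = 715 · 1 · 81 = 57915.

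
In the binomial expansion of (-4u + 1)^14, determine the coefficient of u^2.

The general term is C(14,j)·(-4u)^j·(1)^(14-j); the u^2 term has j = 2.
C(14,2) = 91.
Coefficient = C(14,2) · (-4)^2 = 91 · 16 = 1456.

1456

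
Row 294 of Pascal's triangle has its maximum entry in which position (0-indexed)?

147

C(294,j) is maximized at j = 294/2 = 147.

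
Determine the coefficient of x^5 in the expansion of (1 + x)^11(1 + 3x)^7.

126840

Coefficient of x^5 = Σ_{j} C(11,j)·1^j·C(7,5-j)·3^(5-j) for j from 0 to 5.
= 5103 + 31185 + 51975 + 31185 + 6930 + 462 = 126840.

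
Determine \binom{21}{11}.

C(21,11) = C(21,10) by symmetry.
C(21,10) = (21·20·19·18·17·16·15·14·13·12) / 10! = 1279935820800 / 3628800 = 352716.

352716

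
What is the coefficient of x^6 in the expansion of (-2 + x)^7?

-14

The general term is C(7,j)·(-2)^j·(x)^(7-j); the x^6 term has j = 1.
C(7,1) = 7.
Coefficient = C(7,1) · (-2)^1 = 7 · (-2) = -14.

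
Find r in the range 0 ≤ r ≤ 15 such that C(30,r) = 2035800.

7

C(30,r) increases on 0 ≤ r ≤ 15. C(30,6) = 593775 and C(30,7) = 2035800, so r = 7.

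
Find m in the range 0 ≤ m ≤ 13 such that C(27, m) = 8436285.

C(27,m) increases on 0 ≤ m ≤ 13. C(27,9) = 4686825 and C(27,10) = 8436285, so m = 10.

10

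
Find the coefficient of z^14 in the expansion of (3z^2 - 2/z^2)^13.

-135104112

General term: C(13,j)·(3z^2)^j·(-2/z^2)^(13-j), with z-exponent 2j − 2(13−j) = 4j − 26.
Set 4j − 26 = 14: j = 10.
C(13,10) = 286; 3^10 = 59049; (-2)^3 = -8.
Coefficient = 286 · 59049 · (-8) = -135104112.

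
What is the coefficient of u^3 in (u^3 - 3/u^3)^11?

-112266

General term: C(11,j)·(u^3)^j·(-3/u^3)^(11-j), with u-exponent 3j − 3(11−j) = 6j − 33.
Set 6j − 33 = 3: j = 6.
C(11,6) = 462; 1^6 = 1; (-3)^5 = -243.
Coefficient = 462 · 1 · (-243) = -112266.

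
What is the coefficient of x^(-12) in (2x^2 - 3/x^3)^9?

General term: C(9,j)·(2x^2)^j·(-3/x^3)^(9-j), with x-exponent 2j − 3(9−j) = 5j − 27.
Set 5j − 27 = -12: j = 3.
C(9,3) = 84; 2^3 = 8; (-3)^6 = 729.
Coefficient = 84 · 8 · 729 = 489888.

489888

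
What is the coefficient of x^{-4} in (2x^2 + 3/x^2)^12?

55427328

General term: C(12,j)·(2x^2)^j·(3/x^2)^(12-j), with x-exponent 2j − 2(12−j) = 4j − 24.
Set 4j − 24 = -4: j = 5.
C(12,5) = 792; 2^5 = 32; 3^7 = 2187.
Coefficient = 792 · 32 · 2187 = 55427328.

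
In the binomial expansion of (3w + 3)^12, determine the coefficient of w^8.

The general term is C(12,j)·(3w)^j·(3)^(12-j); the w^8 term has j = 8.
C(12,8) = 495.
Coefficient = C(12,8) · 3^8 · 3^4 = 495 · 6561 · 81 = 263063295.

263063295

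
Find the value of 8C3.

C(8,3) = (8·7·6) / 3! = 336 / 6 = 56.

56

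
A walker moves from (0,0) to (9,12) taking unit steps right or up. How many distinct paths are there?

293930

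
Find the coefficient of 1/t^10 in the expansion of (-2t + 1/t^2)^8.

112

General term: C(8,j)·(-2t)^j·(1/t^2)^(8-j), with t-exponent 1j − 2(8−j) = 3j − 16.
Set 3j − 16 = -10: j = 2.
C(8,2) = 28; (-2)^2 = 4; 1^6 = 1.
Coefficient = 28 · 4 · 1 = 112.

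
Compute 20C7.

77520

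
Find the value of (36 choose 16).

C(36,16) = (36·35·34·33·32·31·30·29·28·27·26·25·24·23·22·21) / 16! = 152901072685905223680000 / 20922789888000 = 7307872110.

7307872110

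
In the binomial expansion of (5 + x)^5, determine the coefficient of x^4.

25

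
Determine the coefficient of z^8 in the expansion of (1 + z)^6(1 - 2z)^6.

Coefficient of z^8 = Σ_{j} C(6,j)·1^j·C(6,8-j)·(-2)^(8-j) for j from 2 to 6.
= 960 + (-3840) + 3600 + (-960) + 60 = -180.

-180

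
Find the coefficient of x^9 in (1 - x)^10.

-10

The general term is C(10,j)·(1)^j·(-x)^(10-j); the x^9 term has j = 1.
C(10,1) = 10.
Coefficient = C(10,1) · (-1)^9 = 10 · (-1) = -10.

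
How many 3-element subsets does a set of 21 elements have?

C(21,3) = (21·20·19) / 3! = 7980 / 6 = 1330.

1330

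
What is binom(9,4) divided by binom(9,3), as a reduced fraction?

C(n,k+1)/C(n,k) = (n−k)/(k+1) = (9−3)/(3+1) = 6/4 = 3/2.

3/2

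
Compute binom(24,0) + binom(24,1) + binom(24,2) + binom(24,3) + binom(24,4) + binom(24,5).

1 + 24 + 276 + 2024 + 10626 + 42504 = 55455.

55455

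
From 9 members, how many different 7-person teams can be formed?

This is C(9,7) = 36.

36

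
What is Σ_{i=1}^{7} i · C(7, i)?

Since i·C(7,i) = 7·C(6,i−1), the sum is 7·2^6 = 7·64 = 448.

448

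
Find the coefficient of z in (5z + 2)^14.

The general term is C(14,j)·(5z)^j·(2)^(14-j); the z^1 term has j = 1.
C(14,1) = 14.
Coefficient = C(14,1) · 5^1 · 2^13 = 14 · 5 · 8192 = 573440.

573440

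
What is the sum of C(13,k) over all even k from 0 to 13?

4096

Half of (1+1)^13 + (1−1)^13 gives the even-index sum: 2^12 = 4096.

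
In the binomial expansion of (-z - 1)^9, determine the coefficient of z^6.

-84

The general term is C(9,j)·(-z)^j·(-1)^(9-j); the z^6 term has j = 6.
C(9,6) = 84.
Coefficient = C(9,6) · (-1)^3 = 84 · (-1) = -84.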